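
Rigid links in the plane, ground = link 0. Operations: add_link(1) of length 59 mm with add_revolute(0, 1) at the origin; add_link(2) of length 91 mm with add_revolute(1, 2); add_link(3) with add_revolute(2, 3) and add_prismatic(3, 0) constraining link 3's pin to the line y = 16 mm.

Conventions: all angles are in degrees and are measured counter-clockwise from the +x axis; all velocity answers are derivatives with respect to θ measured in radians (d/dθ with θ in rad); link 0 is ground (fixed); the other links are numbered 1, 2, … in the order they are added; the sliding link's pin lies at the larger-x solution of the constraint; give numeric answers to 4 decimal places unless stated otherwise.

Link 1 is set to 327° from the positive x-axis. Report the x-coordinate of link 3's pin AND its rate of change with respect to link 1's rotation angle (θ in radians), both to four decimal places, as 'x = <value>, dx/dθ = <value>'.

geometry: r = 59 mm, L = 91 mm, e = 16 mm
crank pin P = (r cos θ, r sin θ) = (49.481564, -32.133703)
h = r sin θ − e = -32.133703 − 16 = -48.133703
x = r cos θ + √(L² − h²) = 49.481564 + 77.227888 = 126.709451
dx/dθ = −r sin θ − h·r cos θ/√(L² − h²) (θ in radians; h = -48.133703) = 62.973999

x = 126.7095, dx/dθ = 62.9740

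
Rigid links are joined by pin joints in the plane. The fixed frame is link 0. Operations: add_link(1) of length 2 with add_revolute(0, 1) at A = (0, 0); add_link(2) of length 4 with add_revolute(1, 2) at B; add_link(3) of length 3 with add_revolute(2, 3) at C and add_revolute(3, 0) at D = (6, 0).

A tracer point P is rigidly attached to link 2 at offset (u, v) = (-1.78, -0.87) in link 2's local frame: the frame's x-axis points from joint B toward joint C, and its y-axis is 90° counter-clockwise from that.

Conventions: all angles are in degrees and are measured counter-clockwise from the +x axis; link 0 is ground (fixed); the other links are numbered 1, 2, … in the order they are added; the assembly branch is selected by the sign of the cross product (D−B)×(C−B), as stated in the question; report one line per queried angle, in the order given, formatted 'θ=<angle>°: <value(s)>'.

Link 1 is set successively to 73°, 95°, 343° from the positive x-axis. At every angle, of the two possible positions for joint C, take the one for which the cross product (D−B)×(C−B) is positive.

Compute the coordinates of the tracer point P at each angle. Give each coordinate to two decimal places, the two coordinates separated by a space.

A=(0,0), D=(6.00,0)
θ=73°: B = A + 2.00·(cos73°, sin73°) = (0.5847, 1.9126)
θ=73°: |BD| = 5.7431
θ=73°: circle(B,4.00) ∩ circle(D,3.00): a=3.4810, h=1.9705
θ=73°:   candidates: C₊=(4.5232,2.6114) cross=11.317; C₋=(3.2108,-1.1047) cross=-11.317
θ=73°:   branch + wants cross > 0 → take C=(4.5232,2.6114) (cross=11.317)
θ=73°: ex = (C−B)/|BC| = (0.9846,0.1747); ey = (-0.1747,0.9846)
θ=73°: P = B + -1.78·ex + -0.87·ey = (-1.0159,0.7450)
θ=95°: B = A + 2.00·(cos95°, sin95°) = (-0.1743, 1.9924)
θ=95°: |BD| = 6.4878
θ=95°: circle(B,4.00) ∩ circle(D,3.00): a=3.7834, h=1.2985
θ=95°:   candidates: C₊=(3.8250,2.0663) cross=8.424; C₋=(3.0275,-0.4052) cross=-8.424
θ=95°:   branch + wants cross > 0 → take C=(3.8250,2.0663) (cross=8.424)
θ=95°: ex = (C−B)/|BC| = (0.9998,0.0185); ey = (-0.0185,0.9998)
θ=95°: P = B + -1.78·ex + -0.87·ey = (-1.9379,1.0897)
θ=343°: B = A + 2.00·(cos343°, sin343°) = (1.9126, -0.5847)
θ=343°: |BD| = 4.1290
θ=343°: circle(B,4.00) ∩ circle(D,3.00): a=2.9122, h=2.7421
θ=343°:   candidates: C₊=(4.4071,2.5422) cross=11.322; C₋=(5.1838,-2.8868) cross=-11.322
θ=343°:   branch + wants cross > 0 → take C=(4.4071,2.5422) (cross=11.322)
θ=343°: ex = (C−B)/|BC| = (0.6236,0.7817); ey = (-0.7817,0.6236)
θ=343°: P = B + -1.78·ex + -0.87·ey = (1.4827,-2.5188)

θ=73°: -1.02 0.75
θ=95°: -1.94 1.09
θ=343°: 1.48 -2.52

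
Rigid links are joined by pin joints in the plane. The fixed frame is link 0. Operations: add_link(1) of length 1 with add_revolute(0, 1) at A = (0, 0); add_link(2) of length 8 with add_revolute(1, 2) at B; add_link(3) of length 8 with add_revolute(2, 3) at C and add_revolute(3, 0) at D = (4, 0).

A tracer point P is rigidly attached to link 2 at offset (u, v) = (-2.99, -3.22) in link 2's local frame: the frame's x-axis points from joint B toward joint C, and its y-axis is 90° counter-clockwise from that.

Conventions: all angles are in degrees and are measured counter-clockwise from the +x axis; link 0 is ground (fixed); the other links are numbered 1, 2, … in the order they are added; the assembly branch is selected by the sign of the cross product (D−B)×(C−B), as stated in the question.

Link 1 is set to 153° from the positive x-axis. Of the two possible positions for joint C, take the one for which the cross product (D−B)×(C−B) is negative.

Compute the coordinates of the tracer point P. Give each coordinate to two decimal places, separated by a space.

A=(0,0), D=(4.00,0)
B = A + 1.00·(cos153°, sin153°) = (-0.8910, 0.4540)
|BD| = 4.9120
circle(B,8.00) ∩ circle(D,8.00): a=2.4560, h=7.6137
  candidates: C₊=(2.2582,7.8081) cross=37.399; C₋=(0.8508,-7.3541) cross=-37.399
  branch - wants cross < 0 → take C=(0.8508,-7.3541) (cross=-37.399)
ex = (C−B)/|BC| = (0.2177,-0.9760); ey = (0.9760,0.2177)
P = B + -2.99·ex + -3.22·ey = (-4.6848,2.6712)

-4.68 2.67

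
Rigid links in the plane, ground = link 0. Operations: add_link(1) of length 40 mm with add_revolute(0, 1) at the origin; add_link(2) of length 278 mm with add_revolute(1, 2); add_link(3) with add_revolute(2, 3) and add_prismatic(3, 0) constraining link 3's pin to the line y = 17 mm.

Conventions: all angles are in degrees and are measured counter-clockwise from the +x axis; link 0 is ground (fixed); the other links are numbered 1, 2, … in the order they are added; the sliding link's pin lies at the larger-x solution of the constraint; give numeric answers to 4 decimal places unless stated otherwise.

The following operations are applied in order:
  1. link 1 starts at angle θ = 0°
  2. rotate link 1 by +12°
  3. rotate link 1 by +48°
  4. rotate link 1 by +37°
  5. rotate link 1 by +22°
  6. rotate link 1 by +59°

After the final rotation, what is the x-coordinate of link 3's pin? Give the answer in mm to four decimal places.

geometry: r = 40 mm, L = 278 mm, e = 17 mm; θ starts at 0°
rotate link 1 by +12°: θ ← 0° +12° = 12°
rotate link 1 by +48°: θ ← 12° +48° = 60°
rotate link 1 by +37°: θ ← 60° +37° = 97°
rotate link 1 by +22°: θ ← 97° +22° = 119°
rotate link 1 by +59°: θ ← 119° +59° = 178°
crank pin P = (r cos θ, r sin θ) = (-39.975633, 1.395980)
h = r sin θ − e = 1.395980 − 17 = -15.604020
x = r cos θ + √(L² − h²) = -39.975633 + 277.561731 = 237.586098

237.5861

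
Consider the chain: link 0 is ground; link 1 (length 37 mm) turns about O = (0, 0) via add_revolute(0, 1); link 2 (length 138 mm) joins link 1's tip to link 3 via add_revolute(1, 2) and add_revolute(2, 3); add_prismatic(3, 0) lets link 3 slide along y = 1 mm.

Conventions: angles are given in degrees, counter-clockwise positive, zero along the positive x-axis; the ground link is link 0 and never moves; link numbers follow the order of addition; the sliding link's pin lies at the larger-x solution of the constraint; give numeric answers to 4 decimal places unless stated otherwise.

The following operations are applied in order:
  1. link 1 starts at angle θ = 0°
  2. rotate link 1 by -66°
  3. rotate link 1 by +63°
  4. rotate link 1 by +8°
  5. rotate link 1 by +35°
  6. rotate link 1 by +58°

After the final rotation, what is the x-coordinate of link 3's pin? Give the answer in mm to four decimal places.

geometry: r = 37 mm, L = 138 mm, e = 1 mm; θ starts at 0°
rotate link 1 by -66°: θ ← 0° -66° = -66°
rotate link 1 by +63°: θ ← -66° +63° = -3°
rotate link 1 by +8°: θ ← -3° +8° = 5°
rotate link 1 by +35°: θ ← 5° +35° = 40°
rotate link 1 by +58°: θ ← 40° +58° = 98°
crank pin P = (r cos θ, r sin θ) = (-5.149405, 36.639919)
h = r sin θ − e = 36.639919 − 1 = 35.639919
x = r cos θ + √(L² − h²) = -5.149405 + 133.318402 = 128.168997

128.1690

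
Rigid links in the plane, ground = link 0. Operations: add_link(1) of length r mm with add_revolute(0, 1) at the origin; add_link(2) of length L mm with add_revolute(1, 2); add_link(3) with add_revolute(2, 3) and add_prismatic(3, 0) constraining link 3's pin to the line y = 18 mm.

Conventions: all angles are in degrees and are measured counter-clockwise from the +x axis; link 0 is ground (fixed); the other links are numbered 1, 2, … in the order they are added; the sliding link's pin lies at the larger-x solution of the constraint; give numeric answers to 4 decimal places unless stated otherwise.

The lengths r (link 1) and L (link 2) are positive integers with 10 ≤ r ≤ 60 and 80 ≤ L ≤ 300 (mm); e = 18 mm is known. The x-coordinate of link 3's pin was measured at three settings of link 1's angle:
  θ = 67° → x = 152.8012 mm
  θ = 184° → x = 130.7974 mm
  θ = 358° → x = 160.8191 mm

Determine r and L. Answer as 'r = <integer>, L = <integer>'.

constraint per measurement: (x − r cos θ)² + (r sin θ − e)² = L²
subtracting the θ₁ and θ₂ equations cancels the r² and L² terms:
r = (x₁² − x₂²) / (2[(x₁cos θ₁ + e sin θ₁) − (x₂cos θ₂ + e sin θ₂)]) = 15.0000 → r = 15
L² = (x₁ − r cos θ₁)² + (r sin θ₁ − e)² = 21609.0085 → L = 147.0000 → L = 147
check at θ₃=358°: x = 160.8191 (printed 160.8191) ✓

r = 15, L = 147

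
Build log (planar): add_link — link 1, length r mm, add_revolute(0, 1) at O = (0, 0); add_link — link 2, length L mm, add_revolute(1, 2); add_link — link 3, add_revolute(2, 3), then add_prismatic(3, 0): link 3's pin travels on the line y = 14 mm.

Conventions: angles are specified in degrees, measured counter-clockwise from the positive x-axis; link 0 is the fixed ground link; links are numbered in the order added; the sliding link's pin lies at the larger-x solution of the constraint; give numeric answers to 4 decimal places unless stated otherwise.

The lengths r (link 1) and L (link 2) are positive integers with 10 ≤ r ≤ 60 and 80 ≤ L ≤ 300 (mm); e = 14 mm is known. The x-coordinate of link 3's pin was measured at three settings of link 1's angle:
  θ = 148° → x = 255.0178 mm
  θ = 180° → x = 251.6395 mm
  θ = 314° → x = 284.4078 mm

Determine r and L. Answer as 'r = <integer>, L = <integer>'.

constraint per measurement: (x − r cos θ)² + (r sin θ − e)² = L²
subtracting the θ₁ and θ₂ equations cancels the r² and L² terms:
r = (x₁² − x₂²) / (2[(x₁cos θ₁ + e sin θ₁) − (x₂cos θ₂ + e sin θ₂)]) = 20.0000 → r = 20
L² = (x₁ − r cos θ₁)² + (r sin θ₁ − e)² = 73984.0179 → L = 272.0000 → L = 272
check at θ₃=314°: x = 284.4078 (printed 284.4078) ✓

r = 20, L = 272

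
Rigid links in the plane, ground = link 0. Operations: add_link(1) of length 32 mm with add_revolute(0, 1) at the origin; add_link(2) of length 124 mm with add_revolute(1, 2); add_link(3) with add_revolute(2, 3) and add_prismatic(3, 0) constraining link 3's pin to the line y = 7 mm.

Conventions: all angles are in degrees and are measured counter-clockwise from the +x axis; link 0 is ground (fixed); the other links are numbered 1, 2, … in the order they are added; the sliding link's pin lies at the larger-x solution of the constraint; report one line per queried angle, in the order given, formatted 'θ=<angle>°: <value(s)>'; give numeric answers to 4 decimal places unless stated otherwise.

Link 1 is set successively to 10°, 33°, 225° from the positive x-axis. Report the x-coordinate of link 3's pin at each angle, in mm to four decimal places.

geometry: r = 32 mm, L = 124 mm, e = 7 mm
θ=10°: crank pin P = (r cos θ, r sin θ) = (31.513848, 5.556742)
θ=10°: h = r sin θ − e = 5.556742 − 7 = -1.443258
θ=10°: x = r cos θ + √(L² − h²) = 31.513848 + 123.991601 = 155.505449
θ=33°: crank pin P = (r cos θ, r sin θ) = (26.837458, 17.428449)
θ=33°: h = r sin θ − e = 17.428449 − 7 = 10.428449
θ=33°: x = r cos θ + √(L² − h²) = 26.837458 + 123.560703 = 150.398162
θ=225°: crank pin P = (r cos θ, r sin θ) = (-22.627417, -22.627417)
θ=225°: h = r sin θ − e = -22.627417 − 7 = -29.627417
θ=225°: x = r cos θ + √(L² − h²) = -22.627417 + 120.408539 = 97.781122

θ=10°: 155.5054
θ=33°: 150.3982
θ=225°: 97.7811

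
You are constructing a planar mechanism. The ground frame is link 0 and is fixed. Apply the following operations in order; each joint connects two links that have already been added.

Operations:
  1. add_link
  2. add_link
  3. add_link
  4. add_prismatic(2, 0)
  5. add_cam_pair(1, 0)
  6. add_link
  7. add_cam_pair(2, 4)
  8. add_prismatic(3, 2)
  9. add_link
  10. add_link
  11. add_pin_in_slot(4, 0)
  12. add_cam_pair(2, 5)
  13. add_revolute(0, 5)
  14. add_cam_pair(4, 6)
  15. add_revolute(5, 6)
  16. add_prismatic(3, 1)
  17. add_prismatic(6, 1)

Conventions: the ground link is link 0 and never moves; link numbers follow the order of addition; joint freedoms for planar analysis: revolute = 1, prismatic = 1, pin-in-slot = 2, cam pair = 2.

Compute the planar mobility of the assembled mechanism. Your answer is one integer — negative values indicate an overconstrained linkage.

(L,J1,J2)=(1,0,0); link0 fixed
link1: (2,0,0)
link2: (3,0,0)
link3: (4,0,0)
P 2-0 [J1]: (4,1,0)
C 1-0 [J2]: (4,1,1)
link4: (5,1,1)
C 2-4 [J2]: (5,1,2)
P 3-2 [J1]: (5,2,2)
link5: (6,2,2)
link6: (7,2,2)
PS 4-0 [J2]: (7,2,3)
C 2-5 [J2]: (7,2,4)
R 0-5 [J1]: (7,3,4)
C 4-6 [J2]: (7,3,5)
R 5-6 [J1]: (7,4,5)
P 3-1 [J1]: (7,5,5)
P 6-1 [J1]: (7,6,5)
Grübler: 3·6 − 2·6 − 5 = 1

M = 1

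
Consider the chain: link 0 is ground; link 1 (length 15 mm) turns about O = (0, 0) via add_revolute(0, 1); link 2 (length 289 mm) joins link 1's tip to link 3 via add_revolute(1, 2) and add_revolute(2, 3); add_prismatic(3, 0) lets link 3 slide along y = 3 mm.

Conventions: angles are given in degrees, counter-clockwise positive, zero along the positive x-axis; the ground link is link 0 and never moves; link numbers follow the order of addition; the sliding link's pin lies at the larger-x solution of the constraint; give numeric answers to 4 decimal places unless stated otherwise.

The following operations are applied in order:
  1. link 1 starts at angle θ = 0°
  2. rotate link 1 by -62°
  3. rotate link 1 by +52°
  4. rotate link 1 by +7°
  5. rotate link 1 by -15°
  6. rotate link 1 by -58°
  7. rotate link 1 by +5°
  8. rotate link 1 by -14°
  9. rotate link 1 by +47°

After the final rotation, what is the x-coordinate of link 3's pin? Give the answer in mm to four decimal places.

geometry: r = 15 mm, L = 289 mm, e = 3 mm; θ starts at 0°
rotate link 1 by -62°: θ ← 0° -62° = -62°
rotate link 1 by +52°: θ ← -62° +52° = -10°
rotate link 1 by +7°: θ ← -10° +7° = -3°
rotate link 1 by -15°: θ ← -3° -15° = -18°
rotate link 1 by -58°: θ ← -18° -58° = -76°
rotate link 1 by +5°: θ ← -76° +5° = -71°
rotate link 1 by -14°: θ ← -71° -14° = -85°
rotate link 1 by +47°: θ ← -85° +47° = -38°
crank pin P = (r cos θ, r sin θ) = (11.820161, -9.234922)
h = r sin θ − e = -9.234922 − 3 = -12.234922
x = r cos θ + √(L² − h²) = 11.820161 + 288.740899 = 300.561060

300.5611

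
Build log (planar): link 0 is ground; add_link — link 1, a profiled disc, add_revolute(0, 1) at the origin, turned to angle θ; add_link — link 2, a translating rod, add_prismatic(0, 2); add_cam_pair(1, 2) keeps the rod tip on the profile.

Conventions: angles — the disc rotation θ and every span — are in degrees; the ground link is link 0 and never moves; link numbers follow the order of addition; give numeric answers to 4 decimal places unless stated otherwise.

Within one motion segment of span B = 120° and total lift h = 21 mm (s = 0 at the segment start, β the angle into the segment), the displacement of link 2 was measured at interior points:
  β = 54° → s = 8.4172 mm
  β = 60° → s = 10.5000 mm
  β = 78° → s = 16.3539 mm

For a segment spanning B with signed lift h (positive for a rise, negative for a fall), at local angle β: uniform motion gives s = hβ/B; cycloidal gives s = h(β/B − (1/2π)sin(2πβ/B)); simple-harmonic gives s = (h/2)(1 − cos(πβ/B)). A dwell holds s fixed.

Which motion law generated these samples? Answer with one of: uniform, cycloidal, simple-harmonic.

candidates at β/B = r: uniform s = h·r (linear in β); cycloidal s = h·(r − sin(2πr)/(2π)); simple-harmonic s = (h/2)(1 − cos(πr))
β=54°: printed 8.4172 | uniform 9.4500, cycloidal 8.4172, simple-harmonic 8.8574
β=60°: printed 10.5000 | uniform 10.5000, cycloidal 10.5000, simple-harmonic 10.5000
β=78°: printed 16.3539 | uniform 13.6500, cycloidal 16.3539, simple-harmonic 15.2669
only one law matches every sample → cycloidal

cycloidal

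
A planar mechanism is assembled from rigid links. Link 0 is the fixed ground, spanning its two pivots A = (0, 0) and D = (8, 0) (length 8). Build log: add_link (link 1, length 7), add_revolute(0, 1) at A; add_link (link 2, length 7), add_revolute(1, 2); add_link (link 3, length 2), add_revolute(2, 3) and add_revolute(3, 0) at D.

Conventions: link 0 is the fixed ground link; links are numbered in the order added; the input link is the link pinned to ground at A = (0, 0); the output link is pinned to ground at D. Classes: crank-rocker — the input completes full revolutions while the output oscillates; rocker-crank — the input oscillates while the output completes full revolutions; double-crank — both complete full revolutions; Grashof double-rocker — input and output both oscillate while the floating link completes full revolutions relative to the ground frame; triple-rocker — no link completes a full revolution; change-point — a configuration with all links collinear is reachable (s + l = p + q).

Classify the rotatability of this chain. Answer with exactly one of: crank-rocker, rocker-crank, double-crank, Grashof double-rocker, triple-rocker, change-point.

lengths: ground=8, input=7, coupler=7, output=2
sorted: s=2 (shortest), l=8 (longest), p+q=14
s + l = 10 vs p + q = 14
s + l < p + q (Grashof) with shortest = output link → rocker-crank

rocker-crank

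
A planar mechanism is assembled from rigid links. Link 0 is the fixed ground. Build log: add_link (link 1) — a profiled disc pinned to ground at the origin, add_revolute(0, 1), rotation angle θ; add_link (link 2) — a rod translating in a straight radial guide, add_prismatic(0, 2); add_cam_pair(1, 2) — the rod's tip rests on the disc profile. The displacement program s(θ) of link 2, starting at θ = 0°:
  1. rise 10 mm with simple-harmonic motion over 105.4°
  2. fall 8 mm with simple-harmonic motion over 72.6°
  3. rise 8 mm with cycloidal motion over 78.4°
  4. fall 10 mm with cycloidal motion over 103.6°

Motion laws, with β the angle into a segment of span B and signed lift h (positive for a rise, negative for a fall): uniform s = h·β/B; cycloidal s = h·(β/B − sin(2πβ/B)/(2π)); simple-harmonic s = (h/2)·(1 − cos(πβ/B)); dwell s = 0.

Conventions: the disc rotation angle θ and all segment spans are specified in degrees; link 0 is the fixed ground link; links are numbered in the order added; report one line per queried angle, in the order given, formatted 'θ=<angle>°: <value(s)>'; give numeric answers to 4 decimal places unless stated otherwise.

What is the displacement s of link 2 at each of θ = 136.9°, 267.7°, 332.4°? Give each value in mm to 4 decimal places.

seg 1 [0°–105.4°] simple-harmonic, h=10: full span → s += 10 → s = 10.0000
seg 2 [105.4°–178°] simple-harmonic, h=-8: θ=136.9° here. β=31.5, B=72.6. -8/2·(1 − cos(π·0.4339)) = -3.1751 → s = 6.8249
seg 2 [105.4°–178°] simple-harmonic, h=-8: full span → s += -8 → s = 2.0000
seg 3 [178°–256.4°] cycloidal, h=8: full span → s += 8 → s = 10.0000
seg 4 [256.4°–360°] cycloidal, h=-10: θ=267.7° here. β=11.3, B=103.6. -10·(0.1091 − sin(2π·0.1091)/(2π)) = -0.0834 → s = 9.9166
seg 4 [256.4°–360°] cycloidal, h=-10: θ=332.4° here. β=76, B=103.6. -10·(0.7336 − sin(2π·0.7336)/(2π)) = -8.9190 → s = 1.0810

θ=136.9°: 6.8249
θ=267.7°: 9.9166
θ=332.4°: 1.0810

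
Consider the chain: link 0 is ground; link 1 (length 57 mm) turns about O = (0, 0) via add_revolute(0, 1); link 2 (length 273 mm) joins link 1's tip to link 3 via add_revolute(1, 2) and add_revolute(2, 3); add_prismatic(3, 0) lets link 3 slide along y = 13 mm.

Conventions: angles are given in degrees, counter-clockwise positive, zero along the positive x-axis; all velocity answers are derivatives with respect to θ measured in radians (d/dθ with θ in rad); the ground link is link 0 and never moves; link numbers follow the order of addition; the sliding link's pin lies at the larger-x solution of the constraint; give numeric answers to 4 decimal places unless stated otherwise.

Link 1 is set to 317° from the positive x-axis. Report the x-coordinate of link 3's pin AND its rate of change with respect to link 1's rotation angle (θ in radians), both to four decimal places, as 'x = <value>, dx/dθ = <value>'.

geometry: r = 57 mm, L = 273 mm, e = 13 mm
crank pin P = (r cos θ, r sin θ) = (41.687161, -38.873907)
h = r sin θ − e = -38.873907 − 13 = -51.873907
x = r cos θ + √(L² − h²) = 41.687161 + 268.026301 = 309.713462
dx/dθ = −r sin θ − h·r cos θ/√(L² − h²) (θ in radians; h = -51.873907) = 46.942055

x = 309.7135, dx/dθ = 46.9421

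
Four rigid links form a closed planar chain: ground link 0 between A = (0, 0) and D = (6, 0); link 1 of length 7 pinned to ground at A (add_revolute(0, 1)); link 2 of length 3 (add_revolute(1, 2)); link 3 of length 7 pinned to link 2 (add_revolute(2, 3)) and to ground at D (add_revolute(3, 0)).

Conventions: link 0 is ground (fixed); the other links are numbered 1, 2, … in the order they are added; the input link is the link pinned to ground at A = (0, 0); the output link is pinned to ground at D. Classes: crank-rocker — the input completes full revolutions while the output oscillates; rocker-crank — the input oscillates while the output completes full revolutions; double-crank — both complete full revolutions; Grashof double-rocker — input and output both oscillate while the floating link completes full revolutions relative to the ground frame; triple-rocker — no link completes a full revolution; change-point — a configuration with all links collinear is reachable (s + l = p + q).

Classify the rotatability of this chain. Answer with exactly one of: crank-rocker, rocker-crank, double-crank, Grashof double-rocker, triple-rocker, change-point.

lengths: ground=6, input=7, coupler=3, output=7
sorted: s=3 (shortest), l=7 (longest), p+q=13
s + l = 10 vs p + q = 13
s + l < p + q (Grashof) with shortest = coupler link → Grashof double-rocker

Grashof double-rocker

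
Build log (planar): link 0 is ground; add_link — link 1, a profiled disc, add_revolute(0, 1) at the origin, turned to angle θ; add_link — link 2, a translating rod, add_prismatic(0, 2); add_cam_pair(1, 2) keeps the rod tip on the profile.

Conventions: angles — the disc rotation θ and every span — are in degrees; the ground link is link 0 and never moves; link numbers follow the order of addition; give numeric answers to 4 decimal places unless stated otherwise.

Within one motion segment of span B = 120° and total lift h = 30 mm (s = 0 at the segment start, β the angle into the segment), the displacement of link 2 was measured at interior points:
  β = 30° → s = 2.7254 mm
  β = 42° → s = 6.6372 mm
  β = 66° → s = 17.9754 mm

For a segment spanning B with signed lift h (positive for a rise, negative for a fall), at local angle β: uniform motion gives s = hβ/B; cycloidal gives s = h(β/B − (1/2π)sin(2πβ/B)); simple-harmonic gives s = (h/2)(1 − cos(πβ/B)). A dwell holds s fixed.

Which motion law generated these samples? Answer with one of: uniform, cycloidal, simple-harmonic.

candidates at β/B = r: uniform s = h·r (linear in β); cycloidal s = h·(r − sin(2πr)/(2π)); simple-harmonic s = (h/2)(1 − cos(πr))
β=30°: printed 2.7254 | uniform 7.5000, cycloidal 2.7254, simple-harmonic 4.3934
β=42°: printed 6.6372 | uniform 10.5000, cycloidal 6.6372, simple-harmonic 8.1901
β=66°: printed 17.9754 | uniform 16.5000, cycloidal 17.9754, simple-harmonic 17.3465
only one law matches every sample → cycloidal

cycloidal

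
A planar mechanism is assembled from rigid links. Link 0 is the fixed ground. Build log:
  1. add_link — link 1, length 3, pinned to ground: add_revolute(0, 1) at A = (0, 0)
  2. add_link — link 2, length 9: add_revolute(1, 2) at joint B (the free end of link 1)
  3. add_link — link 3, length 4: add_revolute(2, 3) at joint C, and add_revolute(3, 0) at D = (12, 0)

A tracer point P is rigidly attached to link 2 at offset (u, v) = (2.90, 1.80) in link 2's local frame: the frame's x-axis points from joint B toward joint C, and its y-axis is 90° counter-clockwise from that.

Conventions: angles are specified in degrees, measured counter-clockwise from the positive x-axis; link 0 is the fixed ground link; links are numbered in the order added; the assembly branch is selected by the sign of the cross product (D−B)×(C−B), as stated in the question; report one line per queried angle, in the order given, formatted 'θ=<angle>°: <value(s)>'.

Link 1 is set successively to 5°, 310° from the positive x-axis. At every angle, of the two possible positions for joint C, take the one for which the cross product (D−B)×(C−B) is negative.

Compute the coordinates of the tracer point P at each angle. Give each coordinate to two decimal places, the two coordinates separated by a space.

A=(0,0), D=(12.00,0)
θ=5°: B = A + 3.00·(cos5°, sin5°) = (2.9886, 0.2615)
θ=5°: |BD| = 9.0152
θ=5°: circle(B,9.00) ∩ circle(D,4.00): a=8.1126, h=3.8968
θ=5°:   candidates: C₊=(11.2108,3.9214) cross=35.131; C₋=(10.9848,-3.8690) cross=-35.131
θ=5°:   branch - wants cross < 0 → take C=(10.9848,-3.8690) (cross=-35.131)
θ=5°: ex = (C−B)/|BC| = (0.8885,-0.4589); ey = (0.4589,0.8885)
θ=5°: P = B + 2.90·ex + 1.80·ey = (6.3912,0.5298)
θ=310°: B = A + 3.00·(cos310°, sin310°) = (1.9284, -2.2981)
θ=310°: |BD| = 10.3305
θ=310°: circle(B,9.00) ∩ circle(D,4.00): a=8.3113, h=3.4529
θ=310°:   candidates: C₊=(9.2632,2.9172) cross=35.670; C₋=(10.7995,-3.8156) cross=-35.670
θ=310°:   branch - wants cross < 0 → take C=(10.7995,-3.8156) (cross=-35.670)
θ=310°: ex = (C−B)/|BC| = (0.9857,-0.1686); ey = (0.1686,0.9857)
θ=310°: P = B + 2.90·ex + 1.80·ey = (5.0903,-1.0129)

θ=5°: 6.39 0.53
θ=310°: 5.09 -1.01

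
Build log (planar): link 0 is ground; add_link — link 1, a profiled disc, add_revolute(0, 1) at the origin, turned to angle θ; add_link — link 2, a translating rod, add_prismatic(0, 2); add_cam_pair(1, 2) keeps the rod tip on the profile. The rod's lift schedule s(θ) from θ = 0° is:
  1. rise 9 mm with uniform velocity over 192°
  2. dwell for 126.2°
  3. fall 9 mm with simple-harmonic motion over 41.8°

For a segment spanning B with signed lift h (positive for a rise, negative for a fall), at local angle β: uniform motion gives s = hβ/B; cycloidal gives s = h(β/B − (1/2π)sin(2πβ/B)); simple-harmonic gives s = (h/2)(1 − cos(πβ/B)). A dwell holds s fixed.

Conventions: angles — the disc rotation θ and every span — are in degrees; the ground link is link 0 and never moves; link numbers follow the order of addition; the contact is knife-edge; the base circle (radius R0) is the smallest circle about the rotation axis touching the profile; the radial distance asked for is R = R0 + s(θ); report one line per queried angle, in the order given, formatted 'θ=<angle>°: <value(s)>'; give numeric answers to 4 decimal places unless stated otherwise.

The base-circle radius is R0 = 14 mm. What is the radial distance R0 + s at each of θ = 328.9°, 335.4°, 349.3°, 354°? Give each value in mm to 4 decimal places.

seg 1 [0°–192°] uniform, h=9: full span → s += 9 → s = 9.0000
seg 2 [192°–318.2°] dwell: s stays 9.0000
seg 3 [318.2°–360°] simple-harmonic, h=-9: θ=328.9° here. β=10.7, B=41.8. -9/2·(1 − cos(π·0.2560)) = -1.3784 → s = 7.6216
seg 3 [318.2°–360°] simple-harmonic, h=-9: θ=335.4° here. β=17.2, B=41.8. -9/2·(1 − cos(π·0.4115)) = -3.2647 → s = 5.7353
seg 3 [318.2°–360°] simple-harmonic, h=-9: θ=349.3° here. β=31.1, B=41.8. -9/2·(1 − cos(π·0.7440)) = -7.6216 → s = 1.3784
seg 3 [318.2°–360°] simple-harmonic, h=-9: θ=354° here. β=35.8, B=41.8. -9/2·(1 − cos(π·0.8565)) = -8.5502 → s = 0.4498
θ=328.9°: R = R0 + s = 14 + 7.6216 = 21.6216
θ=335.4°: R = R0 + s = 14 + 5.7353 = 19.7353
θ=349.3°: R = R0 + s = 14 + 1.3784 = 15.3784
θ=354°: R = R0 + s = 14 + 0.4498 = 14.4498

θ=328.9°: 21.6216
θ=335.4°: 19.7353
θ=349.3°: 15.3784
θ=354°: 14.4498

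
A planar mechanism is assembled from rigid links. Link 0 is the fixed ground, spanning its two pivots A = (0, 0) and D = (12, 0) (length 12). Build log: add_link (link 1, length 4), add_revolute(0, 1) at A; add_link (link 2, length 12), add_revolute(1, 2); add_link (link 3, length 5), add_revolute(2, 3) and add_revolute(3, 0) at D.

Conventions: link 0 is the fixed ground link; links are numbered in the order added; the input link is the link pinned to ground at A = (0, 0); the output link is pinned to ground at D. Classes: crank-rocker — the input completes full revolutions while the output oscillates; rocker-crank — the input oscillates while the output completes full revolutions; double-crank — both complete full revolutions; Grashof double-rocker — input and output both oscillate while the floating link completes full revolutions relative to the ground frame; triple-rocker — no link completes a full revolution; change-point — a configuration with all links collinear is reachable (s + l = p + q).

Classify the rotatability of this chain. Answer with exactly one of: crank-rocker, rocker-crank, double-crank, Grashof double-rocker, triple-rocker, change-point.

lengths: ground=12, input=4, coupler=12, output=5
sorted: s=4 (shortest), l=12 (longest), p+q=17
s + l = 16 vs p + q = 17
s + l < p + q (Grashof) with shortest = input link → crank-rocker

crank-rocker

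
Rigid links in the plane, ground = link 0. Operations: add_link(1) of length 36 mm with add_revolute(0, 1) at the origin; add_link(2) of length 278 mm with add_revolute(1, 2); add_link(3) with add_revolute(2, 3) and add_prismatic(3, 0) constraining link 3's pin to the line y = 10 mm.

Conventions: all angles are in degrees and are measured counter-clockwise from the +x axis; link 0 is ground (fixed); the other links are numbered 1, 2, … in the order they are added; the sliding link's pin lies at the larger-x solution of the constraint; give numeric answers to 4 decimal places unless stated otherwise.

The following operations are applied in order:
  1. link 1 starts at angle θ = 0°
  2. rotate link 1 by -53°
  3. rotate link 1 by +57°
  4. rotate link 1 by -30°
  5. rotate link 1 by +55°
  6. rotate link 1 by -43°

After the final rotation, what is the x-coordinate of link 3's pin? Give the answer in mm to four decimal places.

geometry: r = 36 mm, L = 278 mm, e = 10 mm; θ starts at 0°
rotate link 1 by -53°: θ ← 0° -53° = -53°
rotate link 1 by +57°: θ ← -53° +57° = 4°
rotate link 1 by -30°: θ ← 4° -30° = -26°
rotate link 1 by +55°: θ ← -26° +55° = 29°
rotate link 1 by -43°: θ ← 29° -43° = -14°
crank pin P = (r cos θ, r sin θ) = (34.930646, -8.709188)
h = r sin θ − e = -8.709188 − 10 = -18.709188
x = r cos θ + √(L² − h²) = 34.930646 + 277.369728 = 312.300375

312.3004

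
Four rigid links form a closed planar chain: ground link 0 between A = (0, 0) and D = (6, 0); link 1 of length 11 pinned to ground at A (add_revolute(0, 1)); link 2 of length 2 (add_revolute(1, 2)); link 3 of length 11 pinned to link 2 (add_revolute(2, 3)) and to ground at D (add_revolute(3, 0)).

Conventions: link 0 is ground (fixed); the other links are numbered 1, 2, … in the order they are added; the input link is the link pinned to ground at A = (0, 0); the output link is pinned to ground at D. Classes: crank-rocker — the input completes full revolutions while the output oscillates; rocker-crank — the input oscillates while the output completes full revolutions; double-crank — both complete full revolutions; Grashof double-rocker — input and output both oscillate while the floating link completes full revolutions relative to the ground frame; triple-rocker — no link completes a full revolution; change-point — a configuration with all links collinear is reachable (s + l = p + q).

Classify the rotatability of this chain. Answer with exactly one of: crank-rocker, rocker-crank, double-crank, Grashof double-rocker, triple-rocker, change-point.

lengths: ground=6, input=11, coupler=2, output=11
sorted: s=2 (shortest), l=11 (longest), p+q=17
s + l = 13 vs p + q = 17
s + l < p + q (Grashof) with shortest = coupler link → Grashof double-rocker

Grashof double-rocker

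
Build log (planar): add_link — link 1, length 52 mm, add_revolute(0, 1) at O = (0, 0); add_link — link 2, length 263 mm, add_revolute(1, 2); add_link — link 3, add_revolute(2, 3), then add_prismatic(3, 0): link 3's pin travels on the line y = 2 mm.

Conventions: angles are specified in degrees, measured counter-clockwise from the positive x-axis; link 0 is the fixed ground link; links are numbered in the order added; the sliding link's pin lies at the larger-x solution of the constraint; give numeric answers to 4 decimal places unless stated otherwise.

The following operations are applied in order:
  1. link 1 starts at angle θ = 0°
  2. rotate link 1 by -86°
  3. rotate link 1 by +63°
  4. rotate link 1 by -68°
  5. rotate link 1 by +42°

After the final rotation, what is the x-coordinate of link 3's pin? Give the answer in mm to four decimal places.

geometry: r = 52 mm, L = 263 mm, e = 2 mm; θ starts at 0°
rotate link 1 by -86°: θ ← 0° -86° = -86°
rotate link 1 by +63°: θ ← -86° +63° = -23°
rotate link 1 by -68°: θ ← -23° -68° = -91°
rotate link 1 by +42°: θ ← -91° +42° = -49°
crank pin P = (r cos θ, r sin θ) = (34.115070, -39.244898)
h = r sin θ − e = -39.244898 − 2 = -41.244898
x = r cos θ + √(L² − h²) = 34.115070 + 259.745757 = 293.860827

293.8608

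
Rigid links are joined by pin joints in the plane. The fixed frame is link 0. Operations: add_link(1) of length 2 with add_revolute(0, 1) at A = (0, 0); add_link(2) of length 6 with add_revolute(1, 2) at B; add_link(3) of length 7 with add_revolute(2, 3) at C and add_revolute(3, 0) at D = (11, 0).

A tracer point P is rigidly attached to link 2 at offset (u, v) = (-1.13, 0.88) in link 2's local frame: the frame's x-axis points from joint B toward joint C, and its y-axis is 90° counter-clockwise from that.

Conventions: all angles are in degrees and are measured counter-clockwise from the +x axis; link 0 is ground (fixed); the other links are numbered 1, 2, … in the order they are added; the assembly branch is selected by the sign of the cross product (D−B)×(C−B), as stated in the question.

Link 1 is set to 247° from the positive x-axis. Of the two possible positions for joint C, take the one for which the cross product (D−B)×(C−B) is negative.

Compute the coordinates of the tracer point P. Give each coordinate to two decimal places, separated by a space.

A=(0,0), D=(11.00,0)
B = A + 2.00·(cos247°, sin247°) = (-0.7815, -1.8410)
|BD| = 11.9244
circle(B,6.00) ∩ circle(D,7.00): a=5.4171, h=2.5797
  candidates: C₊=(4.1724,1.5441) cross=30.761; C₋=(4.9690,-3.5534) cross=-30.761
  branch - wants cross < 0 → take C=(4.9690,-3.5534) (cross=-30.761)
ex = (C−B)/|BC| = (0.9584,-0.2854); ey = (0.2854,0.9584)
P = B + -1.13·ex + 0.88·ey = (-1.6133,-0.6751)

-1.61 -0.68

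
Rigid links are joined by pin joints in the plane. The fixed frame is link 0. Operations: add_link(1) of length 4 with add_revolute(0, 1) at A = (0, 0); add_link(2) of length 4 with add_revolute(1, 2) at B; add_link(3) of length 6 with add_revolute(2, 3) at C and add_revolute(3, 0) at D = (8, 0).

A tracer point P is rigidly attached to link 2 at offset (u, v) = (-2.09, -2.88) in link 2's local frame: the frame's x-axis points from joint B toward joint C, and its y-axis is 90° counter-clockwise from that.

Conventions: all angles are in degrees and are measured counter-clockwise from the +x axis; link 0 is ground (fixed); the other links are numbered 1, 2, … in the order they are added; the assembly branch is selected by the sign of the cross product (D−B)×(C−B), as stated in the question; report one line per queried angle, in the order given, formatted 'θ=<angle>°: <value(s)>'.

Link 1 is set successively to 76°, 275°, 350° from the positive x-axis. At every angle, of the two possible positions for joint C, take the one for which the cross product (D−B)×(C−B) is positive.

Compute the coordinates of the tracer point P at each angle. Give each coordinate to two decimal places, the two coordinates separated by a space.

A=(0,0), D=(8.00,0)
θ=76°: B = A + 4.00·(cos76°, sin76°) = (0.9677, 3.8812)
θ=76°: |BD| = 8.0322
θ=76°: circle(B,4.00) ∩ circle(D,6.00): a=2.7711, h=2.8846
θ=76°:   candidates: C₊=(4.7877,5.0676) cross=23.170; C₋=(2.0000,0.0167) cross=-23.170
θ=76°:   branch + wants cross > 0 → take C=(4.7877,5.0676) (cross=23.170)
θ=76°: ex = (C−B)/|BC| = (0.9550,0.2966); ey = (-0.2966,0.9550)
θ=76°: P = B + -2.09·ex + -2.88·ey = (-0.1740,0.5109)
θ=275°: B = A + 4.00·(cos275°, sin275°) = (0.3486, -3.9848)
θ=275°: |BD| = 8.6268
θ=275°: circle(B,4.00) ∩ circle(D,6.00): a=3.1542, h=2.4598
θ=275°:   candidates: C₊=(2.0100,-0.3461) cross=21.221; C₋=(4.2824,-4.7095) cross=-21.221
θ=275°:   branch + wants cross > 0 → take C=(2.0100,-0.3461) (cross=21.221)
θ=275°: ex = (C−B)/|BC| = (0.4153,0.9097); ey = (-0.9097,0.4153)
θ=275°: P = B + -2.09·ex + -2.88·ey = (2.1004,-7.0822)
θ=350°: B = A + 4.00·(cos350°, sin350°) = (3.9392, -0.6946)
θ=350°: |BD| = 4.1197
θ=350°: circle(B,4.00) ∩ circle(D,6.00): a=-0.3675, h=3.9831
θ=350°:   candidates: C₊=(2.9055,3.1695) cross=16.409; C₋=(4.2486,-4.6826) cross=-16.409
θ=350°:   branch + wants cross > 0 → take C=(2.9055,3.1695) (cross=16.409)
θ=350°: ex = (C−B)/|BC| = (-0.2584,0.9660); ey = (-0.9660,-0.2584)
θ=350°: P = B + -2.09·ex + -2.88·ey = (7.2615,-1.9693)

θ=76°: -0.17 0.51
θ=275°: 2.10 -7.08
θ=350°: 7.26 -1.97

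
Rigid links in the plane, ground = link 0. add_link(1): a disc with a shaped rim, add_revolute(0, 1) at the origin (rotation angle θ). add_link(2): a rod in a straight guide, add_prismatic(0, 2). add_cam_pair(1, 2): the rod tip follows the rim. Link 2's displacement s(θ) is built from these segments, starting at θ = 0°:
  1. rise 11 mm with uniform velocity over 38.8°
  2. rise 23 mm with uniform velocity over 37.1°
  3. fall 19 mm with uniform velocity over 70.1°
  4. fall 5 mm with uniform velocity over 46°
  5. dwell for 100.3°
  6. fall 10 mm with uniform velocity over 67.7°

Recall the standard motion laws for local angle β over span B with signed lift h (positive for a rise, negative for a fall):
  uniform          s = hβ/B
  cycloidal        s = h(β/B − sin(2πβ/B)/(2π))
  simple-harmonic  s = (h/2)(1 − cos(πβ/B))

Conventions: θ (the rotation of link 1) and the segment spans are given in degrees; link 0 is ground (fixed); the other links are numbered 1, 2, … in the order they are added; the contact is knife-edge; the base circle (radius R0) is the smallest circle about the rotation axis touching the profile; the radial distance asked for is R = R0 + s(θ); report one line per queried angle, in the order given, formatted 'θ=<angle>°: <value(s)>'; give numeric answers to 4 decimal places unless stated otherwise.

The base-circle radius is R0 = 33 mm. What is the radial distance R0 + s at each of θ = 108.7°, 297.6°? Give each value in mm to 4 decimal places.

segment 1 (0° to 38.8°, uniform, h = 11) is passed completely: s = 0.0000 + (11) = 11.0000
segment 2 (38.8° to 75.9°, uniform, h = 23) is passed completely: s = 11.0000 + (23) = 34.0000
θ = 108.7° falls in segment 3 (75.9° to 146°, uniform, h = -19): β = 108.7 − 75.9 = 32.8°, B = 70.1°; Δs = -19·32.8/70.1 = -8.8902; s = 34.0000 − 8.8902 = 25.1098
segment 3 (75.9° to 146°, uniform, h = -19) is passed completely: s = 34.0000 + (-19) = 15.0000
segment 4 (146° to 192°, uniform, h = -5) is passed completely: s = 15.0000 + (-5) = 10.0000
segment 5 (192° to 292.3°, dwell): s unchanged at 10.0000
θ = 297.6° falls in segment 6 (292.3° to 360°, uniform, h = -10): β = 297.6 − 292.3 = 5.3°, B = 67.7°; Δs = -10·5.3/67.7 = -0.7829; s = 10.0000 − 0.7829 = 9.2171
θ=108.7°: R = R0 + s = 33 + 25.1098 = 58.1098
θ=297.6°: R = R0 + s = 33 + 9.2171 = 42.2171

θ=108.7°: 58.1098
θ=297.6°: 42.2171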